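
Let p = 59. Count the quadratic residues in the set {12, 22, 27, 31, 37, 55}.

(12/59) = +1 → QR.
(22/59) = +1 → QR.
(27/59) = +1 → QR.
(31/59) = -1 → non-residue.
(37/59) = -1 → non-residue.
(55/59) = -1 → non-residue.
Total quadratic residues among the 6: 3.

3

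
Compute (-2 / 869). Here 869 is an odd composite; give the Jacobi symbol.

First reduce: -2 ≡ 867 (mod 869).
Reciprocity: 867 ≡ 3 and 869 ≡ 1 (mod 4), so (867/869) = +(869/867).
Reduce top mod 867: now compute (2/867).
Pull out 2: since 867 ≡ 3 (mod 8), (2/867) = -1.
Reached (1/867) = 1. Collecting the sign flips along the way, the symbol is -1.

-1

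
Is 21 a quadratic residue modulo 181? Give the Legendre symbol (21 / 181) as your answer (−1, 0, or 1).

-1

Reciprocity: 21 ≡ 1 and 181 ≡ 1 (mod 4), so (21/181) = +(181/21).
Reduce top mod 21: now compute (13/21).
Reciprocity: 13 ≡ 1 and 21 ≡ 1 (mod 4), so (13/21) = +(21/13).
Reduce top mod 13: now compute (8/13).
Pull out 2^3: since 13 ≡ 5 (mod 8), (2/13) = -1, so (2/13)^3 = -1.
Reached (1/13) = 1. Collecting the sign flips along the way, the symbol is -1.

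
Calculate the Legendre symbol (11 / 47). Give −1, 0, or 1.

Reciprocity: 11 ≡ 3 and 47 ≡ 3 (mod 4), so (11/47) = −(47/11).
Reduce top mod 11: now compute (3/11).
Reciprocity: 3 ≡ 3 and 11 ≡ 3 (mod 4), so (3/11) = −(11/3).
Reduce top mod 3: now compute (2/3).
Pull out 2: since 3 ≡ 3 (mod 8), (2/3) = -1.
Reached (1/3) = 1. Collecting the sign flips along the way, the symbol is -1.

-1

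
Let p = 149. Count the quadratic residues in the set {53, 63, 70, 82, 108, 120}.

(53/149) = +1 → QR.
(63/149) = +1 → QR.
(70/149) = -1 → non-residue.
(82/149) = +1 → QR.
(108/149) = -1 → non-residue.
(120/149) = +1 → QR.
Total quadratic residues among the 6: 4.

4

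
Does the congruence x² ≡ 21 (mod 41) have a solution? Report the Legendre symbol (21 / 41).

1

Reciprocity: 21 ≡ 1 and 41 ≡ 1 (mod 4), so (21/41) = +(41/21).
Reduce top mod 21: now compute (20/21).
Pull out 2^2: since 21 ≡ 5 (mod 8), (2/21) = -1, so (2/21)^2 = +1.
Reciprocity: 5 ≡ 1 and 21 ≡ 1 (mod 4), so (5/21) = +(21/5).
Reduce top mod 5: now compute (1/5).
Reached (1/5) = 1. Collecting the sign flips along the way, the symbol is +1.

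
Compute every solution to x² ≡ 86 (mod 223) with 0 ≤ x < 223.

106, 117

Since 223 ≡ 3 (mod 4), a square root of 86 is 86^((223+1)/4) = 86^56 mod 223.
Repeated squaring: 86^2≡37, 86^4≡31, 86^8≡69, 86^16≡78, 86^32≡63 (mod 223).
86^56 = 86^(32+16+8) ≡ 106 (mod 223).
Check: 106² = 11236 ≡ 86 (mod 223). The two roots are 106 and 117.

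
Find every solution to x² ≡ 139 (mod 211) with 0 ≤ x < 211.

75, 136

Since 211 ≡ 3 (mod 4), a square root of 139 is 139^((211+1)/4) = 139^53 mod 211.
Repeated squaring: 139^2≡120, 139^4≡52, 139^8≡172, 139^16≡44, 139^32≡37 (mod 211).
139^53 = 139^(32+16+4+1) ≡ 136 (mod 211).
Check: 136² = 18496 ≡ 139 (mod 211). The two roots are 75 and 136.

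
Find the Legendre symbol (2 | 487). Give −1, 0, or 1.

1

Pull out 2: since 487 ≡ 7 (mod 8), (2/487) = +1.
Reached (1/487) = 1. Collecting the sign flips along the way, the symbol is +1.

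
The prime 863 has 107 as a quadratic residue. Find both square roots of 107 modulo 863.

291, 572

Since 863 ≡ 3 (mod 4), a square root of 107 is 107^((863+1)/4) = 107^216 mod 863.
Repeated squaring: 107^2≡230, 107^4≡257, 107^8≡461, 107^16≡223, 107^32≡538, 107^64≡339, 107^128≡142 (mod 863).
107^216 = 107^(128+64+16+8) ≡ 572 (mod 863).
Check: 572² = 327184 ≡ 107 (mod 863). The two roots are 291 and 572.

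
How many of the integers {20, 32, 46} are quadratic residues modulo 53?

(20/53) = -1 → non-residue.
(32/53) = -1 → non-residue.
(46/53) = +1 → QR.
Total quadratic residues among the 3: 1.

1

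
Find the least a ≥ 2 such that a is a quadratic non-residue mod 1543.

3

(2/1543) = +1, so 2 is a residue.
(3/1543) = −1, so 3 is the smallest positive non-residue mod 1543.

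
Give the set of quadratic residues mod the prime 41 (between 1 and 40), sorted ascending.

1,2,4,5,8,9,10,16,18,20,21,23,25,31,32,33,36,37,39,40

Square k = 1,…,20 (k and 41−k give the same square):
1²=1, 2²=4, 3²=9, 4²=16, 5²=25, 6²=36, 7²≡8, 8²≡23, 9²≡40, 10²≡18, 11²≡39, 12²≡21, 13²≡5, 14²≡32, 15²≡20, 16²≡10, 17²≡2, 18²≡37, 19²≡33, 20²≡31 (mod 41).
So the quadratic residues mod 41 are {1, 2, 4, 5, 8, 9, 10, 16, 18, 20, 21, 23, 25, 31, 32, 33, 36, 37, 39, 40}.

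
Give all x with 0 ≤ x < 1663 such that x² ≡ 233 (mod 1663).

Since 1663 ≡ 3 (mod 4), a square root of 233 is 233^((1663+1)/4) = 233^416 mod 1663.
Repeated squaring: 233^2≡1073, 233^4≡533, 233^8≡1379, 233^16≡832, 233^32≡416, 233^64≡104, 233^128≡838, 233^256≡458 (mod 1663).
233^416 = 233^(256+128+32) ≡ 1160 (mod 1663).
Check: 1160² = 1345600 ≡ 233 (mod 1663). The two roots are 503 and 1160.

503, 1160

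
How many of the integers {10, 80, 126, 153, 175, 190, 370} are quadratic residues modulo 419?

(10/419) = -1 → non-residue.
(80/419) = +1 → QR.
(126/419) = -1 → non-residue.
(153/419) = -1 → non-residue.
(175/419) = +1 → QR.
(190/419) = +1 → QR.
(370/419) = -1 → non-residue.
Total quadratic residues among the 7: 3.

3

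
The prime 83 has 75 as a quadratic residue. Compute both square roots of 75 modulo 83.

18, 65

Since 83 ≡ 3 (mod 4), a square root of 75 is 75^((83+1)/4) = 75^21 mod 83.
Repeated squaring: 75^2≡64, 75^4≡29, 75^8≡11, 75^16≡38 (mod 83).
75^21 = 75^(16+4+1) ≡ 65 (mod 83).
Check: 65² = 4225 ≡ 75 (mod 83). The two roots are 18 and 65.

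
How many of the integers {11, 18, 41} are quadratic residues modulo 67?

0

(11/67) = -1 → non-residue.
(18/67) = -1 → non-residue.
(41/67) = -1 → non-residue.
Total quadratic residues among the 3: 0.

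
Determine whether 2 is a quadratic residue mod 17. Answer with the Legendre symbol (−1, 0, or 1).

1

Euler's criterion: (2/17) ≡ 2^8 (mod 17).
2^2 ≡ 4 (mod 17)
2^4 ≡ 16 (mod 17)
2^8 ≡ 1 (mod 17)
2^8 = 2^(8) ≡ 1 (mod 17).
Result is 1, so (2/17) = 1.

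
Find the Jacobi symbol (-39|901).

First reduce: -39 ≡ 862 (mod 901).
Pull out 2: since 901 ≡ 5 (mod 8), (2/901) = -1.
Reciprocity: 431 ≡ 3 and 901 ≡ 1 (mod 4), so (431/901) = +(901/431).
Reduce top mod 431: now compute (39/431).
Reciprocity: 39 ≡ 3 and 431 ≡ 3 (mod 4), so (39/431) = −(431/39).
Reduce top mod 39: now compute (2/39).
Pull out 2: since 39 ≡ 7 (mod 8), (2/39) = +1.
Reached (1/39) = 1. Collecting the sign flips along the way, the symbol is +1.

1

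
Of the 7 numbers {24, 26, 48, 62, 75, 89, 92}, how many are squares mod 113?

(24/113) = -1 → non-residue.
(26/113) = +1 → QR.
(48/113) = -1 → non-residue.
(62/113) = +1 → QR.
(75/113) = -1 → non-residue.
(89/113) = -1 → non-residue.
(92/113) = -1 → non-residue.
Total quadratic residues among the 7: 2.

2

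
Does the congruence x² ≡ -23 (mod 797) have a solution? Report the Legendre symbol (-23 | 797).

Euler's criterion: (-23/797) ≡ 774^398 (mod 797).
774^2 ≡ 529 (mod 797)
774^4 ≡ 94 (mod 797)
774^8 ≡ 69 (mod 797)
774^16 ≡ 776 (mod 797)
774^32 ≡ 441 (mod 797)
774^64 ≡ 13 (mod 797)
774^128 ≡ 169 (mod 797)
774^256 ≡ 666 (mod 797)
774^398 = 774^(256+128+8+4+2) ≡ 796 (mod 797).
Result is 796 ≡ −1, so (-23/797) = −1.

-1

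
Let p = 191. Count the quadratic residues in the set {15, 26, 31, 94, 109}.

(15/191) = +1 → QR.
(26/191) = +1 → QR.
(31/191) = -1 → non-residue.
(94/191) = -1 → non-residue.
(109/191) = +1 → QR.
Total quadratic residues among the 5: 3.

3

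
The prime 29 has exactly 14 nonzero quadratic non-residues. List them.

Square k = 1,…,14 (k and 29−k give the same square):
1²=1, 2²=4, 3²=9, 4²=16, 5²=25, 6²≡7, 7²≡20, 8²≡6, 9²≡23, 10²≡13, 11²≡5, 12²≡28, 13²≡24, 14²≡22 (mod 29).
The residues are {1, 4, 5, 6, 7, 9, 13, 16, 20, 22, 23, 24, 25, 28}; the non-residues are the remaining 14 nonzero classes.

2 3 8 10 11 12 14 15 17 18 19 21 26 27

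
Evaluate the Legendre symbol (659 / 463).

First reduce: 659 ≡ 196 (mod 463).
Pull out 2^2: since 463 ≡ 7 (mod 8), (2/463) = +1, so (2/463)^2 = +1.
Reciprocity: 49 ≡ 1 and 463 ≡ 3 (mod 4), so (49/463) = +(463/49).
Reduce top mod 49: now compute (22/49).
Pull out 2: since 49 ≡ 1 (mod 8), (2/49) = +1.
Reciprocity: 11 ≡ 3 and 49 ≡ 1 (mod 4), so (11/49) = +(49/11).
Reduce top mod 11: now compute (5/11).
Reciprocity: 5 ≡ 1 and 11 ≡ 3 (mod 4), so (5/11) = +(11/5).
Reduce top mod 5: now compute (1/5).
Reached (1/5) = 1. Collecting the sign flips along the way, the symbol is +1.

1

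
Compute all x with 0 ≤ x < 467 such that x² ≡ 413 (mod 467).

170, 297

Since 467 ≡ 3 (mod 4), a square root of 413 is 413^((467+1)/4) = 413^117 mod 467.
Repeated squaring: 413^2≡114, 413^4≡387, 413^8≡329, 413^16≡364, 413^32≡335, 413^64≡145 (mod 467).
413^117 = 413^(64+32+16+4+1) ≡ 170 (mod 467).
Check: 170² = 28900 ≡ 413 (mod 467). The two roots are 170 and 297.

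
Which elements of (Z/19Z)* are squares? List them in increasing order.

1 4 5 6 7 9 11 16 17

Square k = 1,…,9 (k and 19−k give the same square):
1²=1, 2²=4, 3²=9, 4²=16, 5²≡6, 6²≡17, 7²≡11, 8²≡7, 9²≡5 (mod 19).
So the quadratic residues mod 19 are {1, 4, 5, 6, 7, 9, 11, 16, 17}.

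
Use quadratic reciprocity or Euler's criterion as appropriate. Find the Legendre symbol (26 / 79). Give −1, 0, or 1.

1

Euler's criterion: (26/79) ≡ 26^39 (mod 79).
26^2 ≡ 44 (mod 79)
26^4 ≡ 40 (mod 79)
26^8 ≡ 20 (mod 79)
26^16 ≡ 5 (mod 79)
26^32 ≡ 25 (mod 79)
26^39 = 26^(32+4+2+1) ≡ 1 (mod 79).
Result is 1, so (26/79) = 1.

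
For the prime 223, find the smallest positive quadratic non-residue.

(2/223) = +1, so 2 is a residue.
(3/223) = −1, so 3 is the smallest positive non-residue mod 223.

3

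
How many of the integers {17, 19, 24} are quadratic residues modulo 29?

(17/29) = -1 → non-residue.
(19/29) = -1 → non-residue.
(24/29) = +1 → QR.
Total quadratic residues among the 3: 1.

1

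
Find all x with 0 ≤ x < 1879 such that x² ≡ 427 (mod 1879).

Since 1879 ≡ 3 (mod 4), a square root of 427 is 427^((1879+1)/4) = 427^470 mod 1879.
Repeated squaring: 427^2≡66, 427^4≡598, 427^8≡594, 427^16≡1463, 427^32≡188, 427^64≡1522, 427^128≡1556, 427^256≡984 (mod 1879).
427^470 = 427^(256+128+64+16+4+2) ≡ 825 (mod 1879).
Check: 825² = 680625 ≡ 427 (mod 1879). The two roots are 825 and 1054.

825, 1054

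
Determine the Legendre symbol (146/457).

Pull out 2: since 457 ≡ 1 (mod 8), (2/457) = +1.
Reciprocity: 73 ≡ 1 and 457 ≡ 1 (mod 4), so (73/457) = +(457/73).
Reduce top mod 73: now compute (19/73).
Reciprocity: 19 ≡ 3 and 73 ≡ 1 (mod 4), so (19/73) = +(73/19).
Reduce top mod 19: now compute (16/19).
Pull out 2^4: since 19 ≡ 3 (mod 8), (2/19) = -1, so (2/19)^4 = +1.
Reached (1/19) = 1. Collecting the sign flips along the way, the symbol is +1.

1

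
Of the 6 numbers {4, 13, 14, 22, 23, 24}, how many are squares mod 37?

(4/37) = +1 → QR.
(13/37) = -1 → non-residue.
(14/37) = -1 → non-residue.
(22/37) = -1 → non-residue.
(23/37) = -1 → non-residue.
(24/37) = -1 → non-residue.
Total quadratic residues among the 6: 1.

1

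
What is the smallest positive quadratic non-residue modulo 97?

(2/97) = +1, so 2 is a residue.
(3/97) = +1, so 3 is a residue.
(4/97) = +1, so 4 is a residue.
(5/97) = −1, so 5 is the smallest positive non-residue mod 97.

5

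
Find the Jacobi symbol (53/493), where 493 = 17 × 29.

1

Reciprocity: 53 ≡ 1 and 493 ≡ 1 (mod 4), so (53/493) = +(493/53).
Reduce top mod 53: now compute (16/53).
Pull out 2^4: since 53 ≡ 5 (mod 8), (2/53) = -1, so (2/53)^4 = +1.
Reached (1/53) = 1. Collecting the sign flips along the way, the symbol is +1.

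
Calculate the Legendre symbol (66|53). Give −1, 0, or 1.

First reduce: 66 ≡ 13 (mod 53).
Reciprocity: 13 ≡ 1 and 53 ≡ 1 (mod 4), so (13/53) = +(53/13).
Reduce top mod 13: now compute (1/13).
Reached (1/13) = 1. Collecting the sign flips along the way, the symbol is +1.

1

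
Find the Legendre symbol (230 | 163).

First reduce: 230 ≡ 67 (mod 163).
Reciprocity: 67 ≡ 3 and 163 ≡ 3 (mod 4), so (67/163) = −(163/67).
Reduce top mod 67: now compute (29/67).
Reciprocity: 29 ≡ 1 and 67 ≡ 3 (mod 4), so (29/67) = +(67/29).
Reduce top mod 29: now compute (9/29).
Reciprocity: 9 ≡ 1 and 29 ≡ 1 (mod 4), so (9/29) = +(29/9).
Reduce top mod 9: now compute (2/9).
Pull out 2: since 9 ≡ 1 (mod 8), (2/9) = +1.
Reached (1/9) = 1. Collecting the sign flips along the way, the symbol is -1.

-1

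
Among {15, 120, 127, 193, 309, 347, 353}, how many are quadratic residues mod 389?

6

(15/389) = -1 → non-residue.
(120/389) = +1 → QR.
(127/389) = +1 → QR.
(193/389) = +1 → QR.
(309/389) = +1 → QR.
(347/389) = +1 → QR.
(353/389) = +1 → QR.
Total quadratic residues among the 7: 6.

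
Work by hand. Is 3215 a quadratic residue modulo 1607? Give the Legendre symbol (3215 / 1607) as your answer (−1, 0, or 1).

First reduce: 3215 ≡ 1 (mod 1607).
Reached (1/1607) = 1. Collecting the sign flips along the way, the symbol is +1.

1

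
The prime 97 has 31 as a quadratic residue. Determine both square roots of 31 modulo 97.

15, 82

97 ≡ 1 (mod 4), so we find a root by search.
Trying successive values, 15² = 225 ≡ 31 (mod 97). The other root is 97 − 15 = 82.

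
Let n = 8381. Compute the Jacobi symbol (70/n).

-1

Pull out 2: since 8381 ≡ 5 (mod 8), (2/8381) = -1.
Reciprocity: 35 ≡ 3 and 8381 ≡ 1 (mod 4), so (35/8381) = +(8381/35).
Reduce top mod 35: now compute (16/35).
Pull out 2^4: since 35 ≡ 3 (mod 8), (2/35) = -1, so (2/35)^4 = +1.
Reached (1/35) = 1. Collecting the sign flips along the way, the symbol is -1.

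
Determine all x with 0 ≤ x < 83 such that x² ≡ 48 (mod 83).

Since 83 ≡ 3 (mod 4), a square root of 48 is 48^((83+1)/4) = 48^21 mod 83.
Repeated squaring: 48^2≡63, 48^4≡68, 48^8≡59, 48^16≡78 (mod 83).
48^21 = 48^(16+4+1) ≡ 31 (mod 83).
Check: 31² = 961 ≡ 48 (mod 83). The two roots are 31 and 52.

31, 52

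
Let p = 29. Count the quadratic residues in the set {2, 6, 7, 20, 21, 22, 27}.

4

(2/29) = -1 → non-residue.
(6/29) = +1 → QR.
(7/29) = +1 → QR.
(20/29) = +1 → QR.
(21/29) = -1 → non-residue.
(22/29) = +1 → QR.
(27/29) = -1 → non-residue.
Total quadratic residues among the 7: 4.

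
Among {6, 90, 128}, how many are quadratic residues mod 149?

1

(6/149) = +1 → QR.
(90/149) = -1 → non-residue.
(128/149) = -1 → non-residue.
Total quadratic residues among the 3: 1.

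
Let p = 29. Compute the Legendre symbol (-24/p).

Euler's criterion: (-24/29) ≡ 5^14 (mod 29).
5^2 ≡ 25 (mod 29)
5^4 ≡ 16 (mod 29)
5^8 ≡ 24 (mod 29)
5^14 = 5^(8+4+2) ≡ 1 (mod 29).
Result is 1, so (-24/29) = 1.

1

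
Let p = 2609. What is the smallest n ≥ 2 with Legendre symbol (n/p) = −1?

3

(2/2609) = +1, so 2 is a residue.
(3/2609) = −1, so 3 is the smallest positive non-residue mod 2609.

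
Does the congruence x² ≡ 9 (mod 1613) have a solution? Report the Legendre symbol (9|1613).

1

Reciprocity: 9 ≡ 1 and 1613 ≡ 1 (mod 4), so (9/1613) = +(1613/9).
Reduce top mod 9: now compute (2/9).
Pull out 2: since 9 ≡ 1 (mod 8), (2/9) = +1.
Reached (1/9) = 1. Collecting the sign flips along the way, the symbol is +1.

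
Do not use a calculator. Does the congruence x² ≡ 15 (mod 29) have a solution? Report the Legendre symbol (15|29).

-1

Reciprocity: 15 ≡ 3 and 29 ≡ 1 (mod 4), so (15/29) = +(29/15).
Reduce top mod 15: now compute (14/15).
Pull out 2: since 15 ≡ 7 (mod 8), (2/15) = +1.
Reciprocity: 7 ≡ 3 and 15 ≡ 3 (mod 4), so (7/15) = −(15/7).
Reduce top mod 7: now compute (1/7).
Reached (1/7) = 1. Collecting the sign flips along the way, the symbol is -1.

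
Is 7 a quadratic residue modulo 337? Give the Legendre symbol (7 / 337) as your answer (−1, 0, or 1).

1

Reciprocity: 7 ≡ 3 and 337 ≡ 1 (mod 4), so (7/337) = +(337/7).
Reduce top mod 7: now compute (1/7).
Reached (1/7) = 1. Collecting the sign flips along the way, the symbol is +1.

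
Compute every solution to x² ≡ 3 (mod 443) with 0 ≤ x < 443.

Since 443 ≡ 3 (mod 4), a square root of 3 is 3^((443+1)/4) = 3^111 mod 443.
Repeated squaring: 3^2≡9, 3^4≡81, 3^8≡359, 3^16≡411, 3^32≡138, 3^64≡438 (mod 443).
3^111 = 3^(64+32+8+4+2+1) ≡ 272 (mod 443).
Check: 272² = 73984 ≡ 3 (mod 443). The two roots are 171 and 272.

171, 272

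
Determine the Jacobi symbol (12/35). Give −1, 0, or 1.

1

Pull out 2^2: since 35 ≡ 3 (mod 8), (2/35) = -1, so (2/35)^2 = +1.
Reciprocity: 3 ≡ 3 and 35 ≡ 3 (mod 4), so (3/35) = −(35/3).
Reduce top mod 3: now compute (2/3).
Pull out 2: since 3 ≡ 3 (mod 8), (2/3) = -1.
Reached (1/3) = 1. Collecting the sign flips along the way, the symbol is +1.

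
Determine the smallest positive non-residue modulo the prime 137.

(2/137) = +1, so 2 is a residue.
(3/137) = −1, so 3 is the smallest positive non-residue mod 137.

3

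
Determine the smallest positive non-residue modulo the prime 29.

2

(2/29) = −1, so 2 is the smallest positive non-residue mod 29.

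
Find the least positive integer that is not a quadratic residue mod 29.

(2/29) = −1, so 2 is the smallest positive non-residue mod 29.

2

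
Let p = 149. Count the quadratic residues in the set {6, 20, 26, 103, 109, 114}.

5

(6/149) = +1 → QR.
(20/149) = +1 → QR.
(26/149) = +1 → QR.
(103/149) = +1 → QR.
(109/149) = -1 → non-residue.
(114/149) = +1 → QR.
Total quadratic residues among the 6: 5.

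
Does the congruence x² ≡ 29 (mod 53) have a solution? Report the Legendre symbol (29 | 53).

Euler's criterion: (29/53) ≡ 29^26 (mod 53).
29^2 ≡ 46 (mod 53)
29^4 ≡ 49 (mod 53)
29^8 ≡ 16 (mod 53)
29^16 ≡ 44 (mod 53)
29^26 = 29^(16+8+2) ≡ 1 (mod 53).
Result is 1, so (29/53) = 1.

1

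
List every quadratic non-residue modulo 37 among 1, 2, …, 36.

Square k = 1,…,18 (k and 37−k give the same square):
1²=1, 2²=4, 3²=9, 4²=16, 5²=25, 6²=36, 7²≡12, 8²≡27, 9²≡7, 10²≡26, 11²≡10, 12²≡33, 13²≡21, 14²≡11, 15²≡3, 16²≡34, 17²≡30, 18²≡28 (mod 37).
The residues are {1, 3, 4, 7, 9, 10, 11, 12, 16, 21, 25, 26, 27, 28, 30, 33, 34, 36}; the non-residues are the remaining 18 nonzero classes.

2 5 6 8 13 14 15 17 18 19 20 22 23 24 29 31 32 35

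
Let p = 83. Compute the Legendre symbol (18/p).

-1

Euler's criterion: (18/83) ≡ 18^41 (mod 83).
18^2 ≡ 75 (mod 83)
18^4 ≡ 64 (mod 83)
18^8 ≡ 29 (mod 83)
18^16 ≡ 11 (mod 83)
18^32 ≡ 38 (mod 83)
18^41 = 18^(32+8+1) ≡ 82 (mod 83).
Result is 82 ≡ −1, so (18/83) = −1.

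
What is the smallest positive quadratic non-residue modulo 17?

3

(2/17) = +1, so 2 is a residue.
(3/17) = −1, so 3 is the smallest positive non-residue mod 17.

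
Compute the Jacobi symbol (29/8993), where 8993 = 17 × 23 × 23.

-1

Reciprocity: 29 ≡ 1 and 8993 ≡ 1 (mod 4), so (29/8993) = +(8993/29).
Reduce top mod 29: now compute (3/29).
Reciprocity: 3 ≡ 3 and 29 ≡ 1 (mod 4), so (3/29) = +(29/3).
Reduce top mod 3: now compute (2/3).
Pull out 2: since 3 ≡ 3 (mod 8), (2/3) = -1.
Reached (1/3) = 1. Collecting the sign flips along the way, the symbol is -1.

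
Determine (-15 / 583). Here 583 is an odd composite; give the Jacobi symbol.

-1

First reduce: -15 ≡ 568 (mod 583).
Pull out 2^3: since 583 ≡ 7 (mod 8), (2/583) = +1, so (2/583)^3 = +1.
Reciprocity: 71 ≡ 3 and 583 ≡ 3 (mod 4), so (71/583) = −(583/71).
Reduce top mod 71: now compute (15/71).
Reciprocity: 15 ≡ 3 and 71 ≡ 3 (mod 4), so (15/71) = −(71/15).
Reduce top mod 15: now compute (11/15).
Reciprocity: 11 ≡ 3 and 15 ≡ 3 (mod 4), so (11/15) = −(15/11).
Reduce top mod 11: now compute (4/11).
Pull out 2^2: since 11 ≡ 3 (mod 8), (2/11) = -1, so (2/11)^2 = +1.
Reached (1/11) = 1. Collecting the sign flips along the way, the symbol is -1.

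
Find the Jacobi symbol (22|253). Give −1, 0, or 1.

Pull out 2: since 253 ≡ 5 (mod 8), (2/253) = -1.
Reciprocity: 11 ≡ 3 and 253 ≡ 1 (mod 4), so (11/253) = +(253/11).
Reduce top mod 11: now compute (0/11).
Top reduces to 0: gcd > 1, so the symbol is 0.

0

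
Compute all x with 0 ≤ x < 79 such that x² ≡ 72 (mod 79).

Since 79 ≡ 3 (mod 4), a square root of 72 is 72^((79+1)/4) = 72^20 mod 79.
Repeated squaring: 72^2≡49, 72^4≡31, 72^8≡13, 72^16≡11 (mod 79).
72^20 = 72^(16+4) ≡ 25 (mod 79).
Check: 25² = 625 ≡ 72 (mod 79). The two roots are 25 and 54.

25, 54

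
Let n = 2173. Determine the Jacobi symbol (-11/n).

-1

First reduce: -11 ≡ 2162 (mod 2173).
Pull out 2: since 2173 ≡ 5 (mod 8), (2/2173) = -1.
Reciprocity: 1081 ≡ 1 and 2173 ≡ 1 (mod 4), so (1081/2173) = +(2173/1081).
Reduce top mod 1081: now compute (11/1081).
Reciprocity: 11 ≡ 3 and 1081 ≡ 1 (mod 4), so (11/1081) = +(1081/11).
Reduce top mod 11: now compute (3/11).
Reciprocity: 3 ≡ 3 and 11 ≡ 3 (mod 4), so (3/11) = −(11/3).
Reduce top mod 3: now compute (2/3).
Pull out 2: since 3 ≡ 3 (mod 8), (2/3) = -1.
Reached (1/3) = 1. Collecting the sign flips along the way, the symbol is -1.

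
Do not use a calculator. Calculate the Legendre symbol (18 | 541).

-1

Pull out 2: since 541 ≡ 5 (mod 8), (2/541) = -1.
Reciprocity: 9 ≡ 1 and 541 ≡ 1 (mod 4), so (9/541) = +(541/9).
Reduce top mod 9: now compute (1/9).
Reached (1/9) = 1. Collecting the sign flips along the way, the symbol is -1.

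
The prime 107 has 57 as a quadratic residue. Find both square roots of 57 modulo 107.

48, 59

Since 107 ≡ 3 (mod 4), a square root of 57 is 57^((107+1)/4) = 57^27 mod 107.
Repeated squaring: 57^2≡39, 57^4≡23, 57^8≡101, 57^16≡36 (mod 107).
57^27 = 57^(16+8+2+1) ≡ 48 (mod 107).
Check: 48² = 2304 ≡ 57 (mod 107). The two roots are 48 and 59.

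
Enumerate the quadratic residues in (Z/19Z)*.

Square k = 1,…,9 (k and 19−k give the same square):
1²=1, 2²=4, 3²=9, 4²=16, 5²≡6, 6²≡17, 7²≡11, 8²≡7, 9²≡5 (mod 19).
So the quadratic residues mod 19 are {1, 4, 5, 6, 7, 9, 11, 16, 17}.

1, 4, 5, 6, 7, 9, 11, 16, 17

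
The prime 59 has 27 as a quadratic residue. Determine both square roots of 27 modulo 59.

Since 59 ≡ 3 (mod 4), a square root of 27 is 27^((59+1)/4) = 27^15 mod 59.
Repeated squaring: 27^2≡21, 27^4≡28, 27^8≡17 (mod 59).
27^15 = 27^(8+4+2+1) ≡ 26 (mod 59).
Check: 26² = 676 ≡ 27 (mod 59). The two roots are 26 and 33.

26, 33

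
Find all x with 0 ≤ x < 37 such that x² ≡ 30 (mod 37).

37 ≡ 1 (mod 4), so we find a root by search.
Trying successive values, 17² = 289 ≡ 30 (mod 37). The other root is 37 − 17 = 20.

17, 20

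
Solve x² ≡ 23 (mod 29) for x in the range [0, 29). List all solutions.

29 ≡ 1 (mod 4), so we find a root by search.
Trying successive values, 9² = 81 ≡ 23 (mod 29). The other root is 29 − 9 = 20.

9, 20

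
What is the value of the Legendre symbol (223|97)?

First reduce: 223 ≡ 29 (mod 97).
Reciprocity: 29 ≡ 1 and 97 ≡ 1 (mod 4), so (29/97) = +(97/29).
Reduce top mod 29: now compute (10/29).
Pull out 2: since 29 ≡ 5 (mod 8), (2/29) = -1.
Reciprocity: 5 ≡ 1 and 29 ≡ 1 (mod 4), so (5/29) = +(29/5).
Reduce top mod 5: now compute (4/5).
Pull out 2^2: since 5 ≡ 5 (mod 8), (2/5) = -1, so (2/5)^2 = +1.
Reached (1/5) = 1. Collecting the sign flips along the way, the symbol is -1.

-1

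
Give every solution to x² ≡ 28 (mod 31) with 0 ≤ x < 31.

Since 31 ≡ 3 (mod 4), a square root of 28 is 28^((31+1)/4) = 28^8 mod 31.
Repeated squaring: 28^2≡9, 28^4≡19, 28^8≡20 (mod 31).
28^8 = 28^(8) ≡ 20 (mod 31).
Check: 20² = 400 ≡ 28 (mod 31). The two roots are 11 and 20.

11, 20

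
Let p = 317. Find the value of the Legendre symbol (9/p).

Reciprocity: 9 ≡ 1 and 317 ≡ 1 (mod 4), so (9/317) = +(317/9).
Reduce top mod 9: now compute (2/9).
Pull out 2: since 9 ≡ 1 (mod 8), (2/9) = +1.
Reached (1/9) = 1. Collecting the sign flips along the way, the symbol is +1.

1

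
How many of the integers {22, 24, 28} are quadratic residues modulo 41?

(22/41) = -1 → non-residue.
(24/41) = -1 → non-residue.
(28/41) = -1 → non-residue.
Total quadratic residues among the 3: 0.

0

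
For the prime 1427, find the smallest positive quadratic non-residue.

2

(2/1427) = −1, so 2 is the smallest positive non-residue mod 1427.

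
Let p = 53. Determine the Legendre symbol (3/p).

-1

Reciprocity: 3 ≡ 3 and 53 ≡ 1 (mod 4), so (3/53) = +(53/3).
Reduce top mod 3: now compute (2/3).
Pull out 2: since 3 ≡ 3 (mod 8), (2/3) = -1.
Reached (1/3) = 1. Collecting the sign flips along the way, the symbol is -1.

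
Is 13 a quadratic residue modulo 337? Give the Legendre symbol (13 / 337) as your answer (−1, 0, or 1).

Reciprocity: 13 ≡ 1 and 337 ≡ 1 (mod 4), so (13/337) = +(337/13).
Reduce top mod 13: now compute (12/13).
Pull out 2^2: since 13 ≡ 5 (mod 8), (2/13) = -1, so (2/13)^2 = +1.
Reciprocity: 3 ≡ 3 and 13 ≡ 1 (mod 4), so (3/13) = +(13/3).
Reduce top mod 3: now compute (1/3).
Reached (1/3) = 1. Collecting the sign flips along the way, the symbol is +1.

1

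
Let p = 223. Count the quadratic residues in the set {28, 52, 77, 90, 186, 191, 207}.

1

(28/223) = +1 → QR.
(52/223) = -1 → non-residue.
(77/223) = -1 → non-residue.
(90/223) = -1 → non-residue.
(186/223) = -1 → non-residue.
(191/223) = -1 → non-residue.
(207/223) = -1 → non-residue.
Total quadratic residues among the 7: 1.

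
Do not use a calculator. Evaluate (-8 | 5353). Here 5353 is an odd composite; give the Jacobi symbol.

First reduce: -8 ≡ 5345 (mod 5353).
Reciprocity: 5345 ≡ 1 and 5353 ≡ 1 (mod 4), so (5345/5353) = +(5353/5345).
Reduce top mod 5345: now compute (8/5345).
Pull out 2^3: since 5345 ≡ 1 (mod 8), (2/5345) = +1, so (2/5345)^3 = +1.
Reached (1/5345) = 1. Collecting the sign flips along the way, the symbol is +1.

1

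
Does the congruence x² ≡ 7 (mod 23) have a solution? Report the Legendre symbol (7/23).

Euler's criterion: (7/23) ≡ 7^11 (mod 23).
7^2 ≡ 3 (mod 23)
7^4 ≡ 9 (mod 23)
7^8 ≡ 12 (mod 23)
7^11 = 7^(8+2+1) ≡ 22 (mod 23).
Result is 22 ≡ −1, so (7/23) = −1.

-1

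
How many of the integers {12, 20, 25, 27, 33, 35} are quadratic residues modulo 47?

(12/47) = +1 → QR.
(20/47) = -1 → non-residue.
(25/47) = +1 → QR.
(27/47) = +1 → QR.
(33/47) = -1 → non-residue.
(35/47) = -1 → non-residue.
Total quadratic residues among the 6: 3.

3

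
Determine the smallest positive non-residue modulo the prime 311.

(2/311) = +1, so 2 is a residue.
(3/311) = +1, so 3 is a residue.
(4/311) = +1, so 4 is a residue.
(5/311) = +1, so 5 is a residue.
(6/311) = +1, so 6 is a residue.
(7/311) = +1, so 7 is a residue.
(8/311) = +1, so 8 is a residue.
(9/311) = +1, so 9 is a residue.
(10/311) = +1, so 10 is a residue.
(11/311) = −1, so 11 is the smallest positive non-residue mod 311.

11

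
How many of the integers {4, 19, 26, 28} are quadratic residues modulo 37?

(4/37) = +1 → QR.
(19/37) = -1 → non-residue.
(26/37) = +1 → QR.
(28/37) = +1 → QR.
Total quadratic residues among the 4: 3.

3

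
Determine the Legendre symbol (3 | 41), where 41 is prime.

Reciprocity: 3 ≡ 3 and 41 ≡ 1 (mod 4), so (3/41) = +(41/3).
Reduce top mod 3: now compute (2/3).
Pull out 2: since 3 ≡ 3 (mod 8), (2/3) = -1.
Reached (1/3) = 1. Collecting the sign flips along the way, the symbol is -1.

-1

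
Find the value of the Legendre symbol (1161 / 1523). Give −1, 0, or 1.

Reciprocity: 1161 ≡ 1 and 1523 ≡ 3 (mod 4), so (1161/1523) = +(1523/1161).
Reduce top mod 1161: now compute (362/1161).
Pull out 2: since 1161 ≡ 1 (mod 8), (2/1161) = +1.
Reciprocity: 181 ≡ 1 and 1161 ≡ 1 (mod 4), so (181/1161) = +(1161/181).
Reduce top mod 181: now compute (75/181).
Reciprocity: 75 ≡ 3 and 181 ≡ 1 (mod 4), so (75/181) = +(181/75).
Reduce top mod 75: now compute (31/75).
Reciprocity: 31 ≡ 3 and 75 ≡ 3 (mod 4), so (31/75) = −(75/31).
Reduce top mod 31: now compute (13/31).
Reciprocity: 13 ≡ 1 and 31 ≡ 3 (mod 4), so (13/31) = +(31/13).
Reduce top mod 13: now compute (5/13).
Reciprocity: 5 ≡ 1 and 13 ≡ 1 (mod 4), so (5/13) = +(13/5).
Reduce top mod 5: now compute (3/5).
Reciprocity: 3 ≡ 3 and 5 ≡ 1 (mod 4), so (3/5) = +(5/3).
Reduce top mod 3: now compute (2/3).
Pull out 2: since 3 ≡ 3 (mod 8), (2/3) = -1.
Reached (1/3) = 1. Collecting the sign flips along the way, the symbol is +1.

1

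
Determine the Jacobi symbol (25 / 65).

0

Reciprocity: 25 ≡ 1 and 65 ≡ 1 (mod 4), so (25/65) = +(65/25).
Reduce top mod 25: now compute (15/25).
Reciprocity: 15 ≡ 3 and 25 ≡ 1 (mod 4), so (15/25) = +(25/15).
Reduce top mod 15: now compute (10/15).
Pull out 2: since 15 ≡ 7 (mod 8), (2/15) = +1.
Reciprocity: 5 ≡ 1 and 15 ≡ 3 (mod 4), so (5/15) = +(15/5).
Reduce top mod 5: now compute (0/5).
Top reduces to 0: gcd > 1, so the symbol is 0.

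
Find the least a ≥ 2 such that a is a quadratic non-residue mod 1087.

(2/1087) = +1, so 2 is a residue.
(3/1087) = −1, so 3 is the smallest positive non-residue mod 1087.

3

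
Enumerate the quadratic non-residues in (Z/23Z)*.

5, 7, 10, 11, 14, 15, 17, 19, 20, 21, 22

Square k = 1,…,11 (k and 23−k give the same square):
1²=1, 2²=4, 3²=9, 4²=16, 5²≡2, 6²≡13, 7²≡3, 8²≡18, 9²≡12, 10²≡8, 11²≡6 (mod 23).
The residues are {1, 2, 3, 4, 6, 8, 9, 12, 13, 16, 18}; the non-residues are the remaining 11 nonzero classes.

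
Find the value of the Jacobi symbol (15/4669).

1

Reciprocity: 15 ≡ 3 and 4669 ≡ 1 (mod 4), so (15/4669) = +(4669/15).
Reduce top mod 15: now compute (4/15).
Pull out 2^2: since 15 ≡ 7 (mod 8), (2/15) = +1, so (2/15)^2 = +1.
Reached (1/15) = 1. Collecting the sign flips along the way, the symbol is +1.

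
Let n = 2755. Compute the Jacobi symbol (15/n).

0

Reciprocity: 15 ≡ 3 and 2755 ≡ 3 (mod 4), so (15/2755) = −(2755/15).
Reduce top mod 15: now compute (10/15).
Pull out 2: since 15 ≡ 7 (mod 8), (2/15) = +1.
Reciprocity: 5 ≡ 1 and 15 ≡ 3 (mod 4), so (5/15) = +(15/5).
Reduce top mod 5: now compute (0/5).
Top reduces to 0: gcd > 1, so the symbol is 0.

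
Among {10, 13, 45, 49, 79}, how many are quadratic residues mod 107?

(10/107) = +1 → QR.
(13/107) = +1 → QR.
(45/107) = -1 → non-residue.
(49/107) = +1 → QR.
(79/107) = +1 → QR.
Total quadratic residues among the 5: 4.

4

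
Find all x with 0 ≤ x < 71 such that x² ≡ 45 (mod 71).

Since 71 ≡ 3 (mod 4), a square root of 45 is 45^((71+1)/4) = 45^18 mod 71.
Repeated squaring: 45^2≡37, 45^4≡20, 45^8≡45, 45^16≡37 (mod 71).
45^18 = 45^(16+2) ≡ 20 (mod 71).
Check: 20² = 400 ≡ 45 (mod 71). The two roots are 20 and 51.

20, 51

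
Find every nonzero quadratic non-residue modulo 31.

3, 6, 11, 12, 13, 15, 17, 21, 22, 23, 24, 26, 27, 29, 30

Square k = 1,…,15 (k and 31−k give the same square):
1²=1, 2²=4, 3²=9, 4²=16, 5²=25, 6²≡5, 7²≡18, 8²≡2, 9²≡19, 10²≡7, 11²≡28, 12²≡20, 13²≡14, 14²≡10, 15²≡8 (mod 31).
The residues are {1, 2, 4, 5, 7, 8, 9, 10, 14, 16, 18, 19, 20, 25, 28}; the non-residues are the remaining 15 nonzero classes.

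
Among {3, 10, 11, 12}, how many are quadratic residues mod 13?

(3/13) = +1 → QR.
(10/13) = +1 → QR.
(11/13) = -1 → non-residue.
(12/13) = +1 → QR.
Total quadratic residues among the 4: 3.

3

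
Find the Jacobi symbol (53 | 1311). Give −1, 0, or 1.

-1

Reciprocity: 53 ≡ 1 and 1311 ≡ 3 (mod 4), so (53/1311) = +(1311/53).
Reduce top mod 53: now compute (39/53).
Reciprocity: 39 ≡ 3 and 53 ≡ 1 (mod 4), so (39/53) = +(53/39).
Reduce top mod 39: now compute (14/39).
Pull out 2: since 39 ≡ 7 (mod 8), (2/39) = +1.
Reciprocity: 7 ≡ 3 and 39 ≡ 3 (mod 4), so (7/39) = −(39/7).
Reduce top mod 7: now compute (4/7).
Pull out 2^2: since 7 ≡ 7 (mod 8), (2/7) = +1, so (2/7)^2 = +1.
Reached (1/7) = 1. Collecting the sign flips along the way, the symbol is -1.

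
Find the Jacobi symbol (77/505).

Reciprocity: 77 ≡ 1 and 505 ≡ 1 (mod 4), so (77/505) = +(505/77).
Reduce top mod 77: now compute (43/77).
Reciprocity: 43 ≡ 3 and 77 ≡ 1 (mod 4), so (43/77) = +(77/43).
Reduce top mod 43: now compute (34/43).
Pull out 2: since 43 ≡ 3 (mod 8), (2/43) = -1.
Reciprocity: 17 ≡ 1 and 43 ≡ 3 (mod 4), so (17/43) = +(43/17).
Reduce top mod 17: now compute (9/17).
Reciprocity: 9 ≡ 1 and 17 ≡ 1 (mod 4), so (9/17) = +(17/9).
Reduce top mod 9: now compute (8/9).
Pull out 2^3: since 9 ≡ 1 (mod 8), (2/9) = +1, so (2/9)^3 = +1.
Reached (1/9) = 1. Collecting the sign flips along the way, the symbol is -1.

-1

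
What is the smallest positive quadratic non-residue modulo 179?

(2/179) = −1, so 2 is the smallest positive non-residue mod 179.

2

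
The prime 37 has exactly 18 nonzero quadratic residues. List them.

Square k = 1,…,18 (k and 37−k give the same square):
1²=1, 2²=4, 3²=9, 4²=16, 5²=25, 6²=36, 7²≡12, 8²≡27, 9²≡7, 10²≡26, 11²≡10, 12²≡33, 13²≡21, 14²≡11, 15²≡3, 16²≡34, 17²≡30, 18²≡28 (mod 37).
So the quadratic residues mod 37 are {1, 3, 4, 7, 9, 10, 11, 12, 16, 21, 25, 26, 27, 28, 30, 33, 34, 36}.

1, 3, 4, 7, 9, 10, 11, 12, 16, 21, 25, 26, 27, 28, 30, 33, 34, 36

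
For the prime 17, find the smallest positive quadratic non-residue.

(2/17) = +1, so 2 is a residue.
(3/17) = −1, so 3 is the smallest positive non-residue mod 17.

3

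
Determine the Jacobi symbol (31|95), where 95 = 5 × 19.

Reciprocity: 31 ≡ 3 and 95 ≡ 3 (mod 4), so (31/95) = −(95/31).
Reduce top mod 31: now compute (2/31).
Pull out 2: since 31 ≡ 7 (mod 8), (2/31) = +1.
Reached (1/31) = 1. Collecting the sign flips along the way, the symbol is -1.

-1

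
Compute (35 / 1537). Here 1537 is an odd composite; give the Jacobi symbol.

Reciprocity: 35 ≡ 3 and 1537 ≡ 1 (mod 4), so (35/1537) = +(1537/35).
Reduce top mod 35: now compute (32/35).
Pull out 2^5: since 35 ≡ 3 (mod 8), (2/35) = -1, so (2/35)^5 = -1.
Reached (1/35) = 1. Collecting the sign flips along the way, the symbol is -1.

-1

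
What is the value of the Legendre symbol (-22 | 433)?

1

First reduce: -22 ≡ 411 (mod 433).
Reciprocity: 411 ≡ 3 and 433 ≡ 1 (mod 4), so (411/433) = +(433/411).
Reduce top mod 411: now compute (22/411).
Pull out 2: since 411 ≡ 3 (mod 8), (2/411) = -1.
Reciprocity: 11 ≡ 3 and 411 ≡ 3 (mod 4), so (11/411) = −(411/11).
Reduce top mod 11: now compute (4/11).
Pull out 2^2: since 11 ≡ 3 (mod 8), (2/11) = -1, so (2/11)^2 = +1.
Reached (1/11) = 1. Collecting the sign flips along the way, the symbol is +1.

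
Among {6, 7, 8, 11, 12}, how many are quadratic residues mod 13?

1

(6/13) = -1 → non-residue.
(7/13) = -1 → non-residue.
(8/13) = -1 → non-residue.
(11/13) = -1 → non-residue.
(12/13) = +1 → QR.
Total quadratic residues among the 5: 1.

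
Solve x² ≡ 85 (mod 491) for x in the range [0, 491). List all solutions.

24, 467

Since 491 ≡ 3 (mod 4), a square root of 85 is 85^((491+1)/4) = 85^123 mod 491.
Repeated squaring: 85^2≡351, 85^4≡451, 85^8≡127, 85^16≡417, 85^32≡75, 85^64≡224 (mod 491).
85^123 = 85^(64+32+16+8+2+1) ≡ 467 (mod 491).
Check: 467² = 218089 ≡ 85 (mod 491). The two roots are 24 and 467.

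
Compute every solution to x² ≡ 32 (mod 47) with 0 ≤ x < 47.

Since 47 ≡ 3 (mod 4), a square root of 32 is 32^((47+1)/4) = 32^12 mod 47.
Repeated squaring: 32^2≡37, 32^4≡6, 32^8≡36 (mod 47).
32^12 = 32^(8+4) ≡ 28 (mod 47).
Check: 28² = 784 ≡ 32 (mod 47). The two roots are 19 and 28.

19, 28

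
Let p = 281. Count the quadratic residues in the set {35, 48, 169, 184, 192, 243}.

(35/281) = +1 → QR.
(48/281) = -1 → non-residue.
(169/281) = +1 → QR.
(184/281) = -1 → non-residue.
(192/281) = -1 → non-residue.
(243/281) = -1 → non-residue.
Total quadratic residues among the 6: 2.

2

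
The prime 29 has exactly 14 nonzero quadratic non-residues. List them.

Square k = 1,…,14 (k and 29−k give the same square):
1²=1, 2²=4, 3²=9, 4²=16, 5²=25, 6²≡7, 7²≡20, 8²≡6, 9²≡23, 10²≡13, 11²≡5, 12²≡28, 13²≡24, 14²≡22 (mod 29).
The residues are {1, 4, 5, 6, 7, 9, 13, 16, 20, 22, 23, 24, 25, 28}; the non-residues are the remaining 14 nonzero classes.

2 3 8 10 11 12 14 15 17 18 19 21 26 27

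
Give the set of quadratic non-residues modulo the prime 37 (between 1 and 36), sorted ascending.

Square k = 1,…,18 (k and 37−k give the same square):
1²=1, 2²=4, 3²=9, 4²=16, 5²=25, 6²=36, 7²≡12, 8²≡27, 9²≡7, 10²≡26, 11²≡10, 12²≡33, 13²≡21, 14²≡11, 15²≡3, 16²≡34, 17²≡30, 18²≡28 (mod 37).
The residues are {1, 3, 4, 7, 9, 10, 11, 12, 16, 21, 25, 26, 27, 28, 30, 33, 34, 36}; the non-residues are the remaining 18 nonzero classes.

2 5 6 8 13 14 15 17 18 19 20 22 23 24 29 31 32 35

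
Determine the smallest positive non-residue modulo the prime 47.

5

(2/47) = +1, so 2 is a residue.
(3/47) = +1, so 3 is a residue.
(4/47) = +1, so 4 is a residue.
(5/47) = −1, so 5 is the smallest positive non-residue mod 47.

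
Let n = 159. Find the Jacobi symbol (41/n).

1

Reciprocity: 41 ≡ 1 and 159 ≡ 3 (mod 4), so (41/159) = +(159/41).
Reduce top mod 41: now compute (36/41).
Pull out 2^2: since 41 ≡ 1 (mod 8), (2/41) = +1, so (2/41)^2 = +1.
Reciprocity: 9 ≡ 1 and 41 ≡ 1 (mod 4), so (9/41) = +(41/9).
Reduce top mod 9: now compute (5/9).
Reciprocity: 5 ≡ 1 and 9 ≡ 1 (mod 4), so (5/9) = +(9/5).
Reduce top mod 5: now compute (4/5).
Pull out 2^2: since 5 ≡ 5 (mod 8), (2/5) = -1, so (2/5)^2 = +1.
Reached (1/5) = 1. Collecting the sign flips along the way, the symbol is +1.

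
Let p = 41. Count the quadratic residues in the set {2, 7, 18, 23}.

(2/41) = +1 → QR.
(7/41) = -1 → non-residue.
(18/41) = +1 → QR.
(23/41) = +1 → QR.
Total quadratic residues among the 4: 3.

3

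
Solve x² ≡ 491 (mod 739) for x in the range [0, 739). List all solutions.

352, 387

Since 739 ≡ 3 (mod 4), a square root of 491 is 491^((739+1)/4) = 491^185 mod 739.
Repeated squaring: 491^2≡167, 491^4≡546, 491^8≡299, 491^16≡721, 491^32≡324, 491^64≡38, 491^128≡705 (mod 739).
491^185 = 491^(128+32+16+8+1) ≡ 387 (mod 739).
Check: 387² = 149769 ≡ 491 (mod 739). The two roots are 352 and 387.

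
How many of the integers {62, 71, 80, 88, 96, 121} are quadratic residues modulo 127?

4

(62/127) = +1 → QR.
(71/127) = +1 → QR.
(80/127) = -1 → non-residue.
(88/127) = +1 → QR.
(96/127) = -1 → non-residue.
(121/127) = +1 → QR.
Total quadratic residues among the 6: 4.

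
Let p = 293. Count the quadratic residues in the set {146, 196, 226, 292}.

(146/293) = -1 → non-residue.
(196/293) = +1 → QR.
(226/293) = +1 → QR.
(292/293) = +1 → QR.
Total quadratic residues among the 4: 3.

3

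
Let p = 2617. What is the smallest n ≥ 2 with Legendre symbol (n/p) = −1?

(2/2617) = +1, so 2 is a residue.
(3/2617) = +1, so 3 is a residue.
(4/2617) = +1, so 4 is a residue.
(5/2617) = −1, so 5 is the smallest positive non-residue mod 2617.

5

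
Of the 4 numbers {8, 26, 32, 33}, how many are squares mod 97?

3

(8/97) = +1 → QR.
(26/97) = -1 → non-residue.
(32/97) = +1 → QR.
(33/97) = +1 → QR.
Total quadratic residues among the 4: 3.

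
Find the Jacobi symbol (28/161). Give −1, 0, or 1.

Pull out 2^2: since 161 ≡ 1 (mod 8), (2/161) = +1, so (2/161)^2 = +1.
Reciprocity: 7 ≡ 3 and 161 ≡ 1 (mod 4), so (7/161) = +(161/7).
Reduce top mod 7: now compute (0/7).
Top reduces to 0: gcd > 1, so the symbol is 0.

0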